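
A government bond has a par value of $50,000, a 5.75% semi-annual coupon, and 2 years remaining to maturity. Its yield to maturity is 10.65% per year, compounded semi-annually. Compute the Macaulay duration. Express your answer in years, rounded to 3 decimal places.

Periodic yield y = 0.05325. Discount each cash flow and weight by its period:
  t   CF        PV=CF/(1+0.05325)^t    t·PV
  1     1,437.50     1,364.8232     1,364.8232
  2     1,437.50     1,295.8207     2,591.6414
  3     1,437.50     1,230.3069     3,690.9206
  4    51,437.50    41,797.8537   167,191.4147
  Σ                 45,688.8044   174,838.7999
Price P = Σ PV = 45,688.8044.
Macaulay duration = Σ(t·PV) / P = 174,838.7999 / 45,688.8044 = 3.82673 half-year periods.
In years: 3.82673 / 2 = 1.91337 years.

1.913 years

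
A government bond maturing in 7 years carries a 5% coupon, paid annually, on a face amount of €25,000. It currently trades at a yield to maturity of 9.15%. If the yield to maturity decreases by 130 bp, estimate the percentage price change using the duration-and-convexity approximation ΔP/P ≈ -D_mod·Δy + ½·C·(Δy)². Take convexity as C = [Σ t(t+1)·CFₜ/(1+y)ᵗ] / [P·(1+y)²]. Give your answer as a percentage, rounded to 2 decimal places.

With y = 0.0915:
  t   CF        PV=CF/(1+0.0915)^t    t·PV        t(t+1)·PV
  1     1,250.00     1,145.2130     1,145.2130       2,290.4260
  2     1,250.00     1,049.2103     2,098.4205       6,295.2616
  3     1,250.00       961.2554     2,883.7662      11,535.0648
  4     1,250.00       880.6738     3,522.6950      17,613.4750
  5     1,250.00       806.8472     4,034.2362      24,205.4169
  6     1,250.00       739.2096     4,435.2573      31,046.8014
  7    26,250.00    14,222.0803    99,554.5623     796,436.4987
  Σ                 19,804.4896   117,674.1506     889,422.9445
P = 19,804.4896; D_Mac = 5.94179 yrs; D_mod = 5.44369 yrs; C = 37.69617.
Duration effect: -5.44369 × (-0.013) = +0.070768
Convexity effect: 0.5 × 37.69617 × (-0.013)² = +0.0031853
ΔP/P ≈ +0.070768 + 0.0031853 = +0.073953 = +7.3953%.

+7.40%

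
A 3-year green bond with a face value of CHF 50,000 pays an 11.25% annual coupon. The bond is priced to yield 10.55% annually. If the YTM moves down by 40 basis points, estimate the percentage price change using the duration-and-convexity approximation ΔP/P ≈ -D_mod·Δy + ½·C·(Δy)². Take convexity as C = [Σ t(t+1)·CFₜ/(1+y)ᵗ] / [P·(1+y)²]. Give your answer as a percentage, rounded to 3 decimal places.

+0.987%

With y = 0.1055:
  t   CF        PV=CF/(1+0.1055)^t    t·PV        t(t+1)·PV
  1     5,625.00     5,088.1954     5,088.1954      10,176.3908
  2     5,625.00     4,602.6191     9,205.2381      27,615.7144
  3    55,625.00    41,171.2244   123,513.6733     494,054.6933
  Σ                 50,862.0389   137,807.1069     531,846.7986
P = 50,862.0389; D_Mac = 2.70943 yrs; D_mod = 2.45086 yrs; C = 8.55609.
Duration effect: -2.45086 × (-0.004) = +0.009803
Convexity effect: 0.5 × 8.55609 × (-0.004)² = +0.0000684
ΔP/P ≈ +0.009803 + 0.0000684 = +0.009872 = +0.9872%.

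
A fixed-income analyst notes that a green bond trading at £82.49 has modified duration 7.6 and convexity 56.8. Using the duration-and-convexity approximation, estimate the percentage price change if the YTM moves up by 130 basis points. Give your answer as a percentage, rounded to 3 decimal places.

Duration effect: -D_mod·Δy = -7.6 × (+0.013) = -0.098800
Convexity effect: ½·C·(Δy)² = 0.5 × 56.8 × (0.013)² = +0.0047996
ΔP/P ≈ -0.098800 + 0.0047996 = -0.0940004
= -9.40004%.

-9.400%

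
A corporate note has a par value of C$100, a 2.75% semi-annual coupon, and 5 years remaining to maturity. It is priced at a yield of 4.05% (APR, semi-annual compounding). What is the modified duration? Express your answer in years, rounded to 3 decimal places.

Periodic yield y = 0.02025. First find Macaulay duration:
  t   CF        PV=CF/(1+0.02025)^t    t·PV
  1        1.375         1.3477         1.3477
  2        1.375         1.3210         2.6419
  3        1.375         1.2947         3.8842
  4        1.375         1.2690         5.0762
  5        1.375         1.2439         6.2193
  6        1.375         1.2192         7.3150
  7        1.375         1.1950         8.3648
  8        1.375         1.1713         9.3700
  9        1.375         1.1480        10.3320
  10     101.375        82.9593       829.5925
  Σ                     94.1689       884.1436
P = 94.1689; Macaulay duration = 884.1436 / 94.1689 = 9.38891 half-year periods = 4.69445 years.
Modified duration = D_Mac / (1 + y) = 4.69445 / 1.02025 = 4.60128 years.

4.601 years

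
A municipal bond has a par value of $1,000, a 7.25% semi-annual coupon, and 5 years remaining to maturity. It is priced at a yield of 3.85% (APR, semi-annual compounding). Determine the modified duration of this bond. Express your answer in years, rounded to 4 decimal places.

4.2580 years

Periodic yield y = 0.01925. First find Macaulay duration:
  t   CF        PV=CF/(1+0.01925)^t    t·PV
  1        36.25        35.5654        35.5654
  2        36.25        34.8937        69.7873
  3        36.25        34.2346       102.7039
  4        36.25        33.5881       134.3523
  5        36.25        32.9537       164.7686
  6        36.25        32.3313       193.9880
  7        36.25        31.7207       222.0450
  8        36.25        31.1216       248.9730
  9        36.25        30.5338       274.8046
  10    1,036.25       856.3619     8,563.6191
  Σ                  1,153.3049    10,010.6073
P = 1,153.3049; Macaulay duration = 10,010.6073 / 1,153.3049 = 8.67993 half-year periods = 4.33997 years.
Modified duration = D_Mac / (1 + y) = 4.33997 / 1.01925 = 4.25800 years.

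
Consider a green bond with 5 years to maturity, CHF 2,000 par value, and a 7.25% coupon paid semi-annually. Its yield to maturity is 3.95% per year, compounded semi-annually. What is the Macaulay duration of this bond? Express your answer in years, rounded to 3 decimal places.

4.338 years

Periodic yield y = 0.01975. Discount each cash flow and weight by its period:
  t   CF        PV=CF/(1+0.01975)^t    t·PV
  1        72.50        71.0959        71.0959
  2        72.50        69.7189       139.4378
  3        72.50        68.3686       205.1059
  4        72.50        67.0445       268.1780
  5        72.50        65.7460       328.7301
  6        72.50        64.4727       386.8361
  7        72.50        63.2240       442.5680
  8        72.50        61.9995       495.9961
  9        72.50        60.7987       547.1887
  10    2,072.50     1,704.3446    17,043.4456
  Σ                  2,296.8134    19,928.5822
Price P = Σ PV = 2,296.8134.
Macaulay duration = Σ(t·PV) / P = 19,928.5822 / 2,296.8134 = 8.67662 half-year periods.
In years: 8.67662 / 2 = 4.33831 years.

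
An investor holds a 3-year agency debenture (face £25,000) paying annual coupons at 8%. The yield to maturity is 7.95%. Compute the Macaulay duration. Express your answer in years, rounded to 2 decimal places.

2.78 years

Periodic yield y = 0.0795. Discount each cash flow and weight by its year:
  t   CF        PV=CF/(1+0.0795)^t    t·PV
  1     2,000.00     1,852.7096     1,852.7096
  2     2,000.00     1,716.2664     3,432.5328
  3    27,000.00    21,463.2668    64,389.8004
  Σ                 25,032.2428    69,675.0428
Price P = Σ PV = 25,032.2428.
Macaulay duration = Σ(t·PV) / P = 69,675.0428 / 25,032.2428 = 2.78341 years.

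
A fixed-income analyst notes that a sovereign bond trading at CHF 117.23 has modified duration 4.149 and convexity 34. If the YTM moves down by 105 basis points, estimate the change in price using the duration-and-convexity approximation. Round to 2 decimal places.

+CHF 5.33

Duration effect: -D_mod·Δy = -4.149 × (-0.0105) = +0.0435645
Convexity effect: ½·C·(Δy)² = 0.5 × 34 × (-0.0105)² = +0.00187425
ΔP/P ≈ +0.0435645 + 0.00187425 = +0.04543875
ΔP ≈ 117.23 × (+0.04543875) = +5.3267846625.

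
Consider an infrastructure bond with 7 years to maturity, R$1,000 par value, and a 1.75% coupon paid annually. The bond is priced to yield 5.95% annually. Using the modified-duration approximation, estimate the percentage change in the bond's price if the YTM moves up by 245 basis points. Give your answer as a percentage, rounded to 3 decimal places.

Periodic yield y = 0.0595. Modified duration first:
  t   CF        PV=CF/(1+0.0595)^t    t·PV
  1        17.50        16.5172        16.5172
  2        17.50        15.5896        31.1793
  3        17.50        14.7141        44.1424
  4        17.50        13.8878        55.5513
  5        17.50        13.1079        65.5395
  6        17.50        12.3718        74.2307
  7     1,017.50       678.9342     4,752.5395
  Σ                    765.1227     5,039.6999
P = 765.1227; D_Mac = 6.58679 yrs; D_mod = 6.58679/(1+0.0595) = 6.21688 yrs.
ΔP/P ≈ -D_mod · Δy = -6.21688 × (+0.0245) = -0.152314 = -15.2314%.

-15.231%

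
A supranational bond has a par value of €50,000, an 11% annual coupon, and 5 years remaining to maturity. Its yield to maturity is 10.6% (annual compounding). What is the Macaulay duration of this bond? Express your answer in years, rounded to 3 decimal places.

Periodic yield y = 0.106. Discount each cash flow and weight by its year:
  t   CF        PV=CF/(1+0.106)^t    t·PV
  1     5,500.00     4,972.8752     4,972.8752
  2     5,500.00     4,496.2705     8,992.5411
  3     5,500.00     4,065.3441    12,196.0322
  4     5,500.00     3,675.7180    14,702.8719
  5    55,500.00    33,536.4701   167,682.3503
  Σ                 50,746.6779   208,546.6707
Price P = Σ PV = 50,746.6779.
Macaulay duration = Σ(t·PV) / P = 208,546.6707 / 50,746.6779 = 4.10956 years.

4.110 years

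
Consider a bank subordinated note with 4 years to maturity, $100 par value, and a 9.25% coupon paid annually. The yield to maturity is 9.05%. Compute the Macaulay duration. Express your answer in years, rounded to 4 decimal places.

Periodic yield y = 0.0905. Discount each cash flow and weight by its year:
  t   CF        PV=CF/(1+0.0905)^t    t·PV
  1         9.25         8.4823         8.4823
  2         9.25         7.7784        15.5568
  3         9.25         7.1329        21.3986
  4       109.25        77.2536       309.0144
  Σ                    100.6472       354.4522
Price P = Σ PV = 100.6472.
Macaulay duration = Σ(t·PV) / P = 354.4522 / 100.6472 = 3.52173 years.

3.5217 years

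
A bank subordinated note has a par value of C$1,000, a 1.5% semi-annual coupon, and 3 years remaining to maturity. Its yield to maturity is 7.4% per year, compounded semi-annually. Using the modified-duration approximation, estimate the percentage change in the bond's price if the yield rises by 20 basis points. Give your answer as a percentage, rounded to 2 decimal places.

Periodic yield y = 0.037. Modified duration first:
  t   CF        PV=CF/(1+0.037)^t    t·PV
  1         7.50         7.2324         7.2324
  2         7.50         6.9744        13.9487
  3         7.50         6.7255        20.1765
  4         7.50         6.4855        25.9422
  5         7.50         6.2541        31.2707
  6     1,007.50       810.1632     4,860.9792
  Σ                    843.8351     4,959.5497
P = 843.8351; D_Mac = 5.87739 half-year periods = 2.93870 yrs; D_mod = 2.93870/(1+0.037) = 2.83384 yrs.
ΔP/P ≈ -D_mod · Δy = -2.83384 × (+0.002) = -0.005668 = -0.5668%.

-0.57%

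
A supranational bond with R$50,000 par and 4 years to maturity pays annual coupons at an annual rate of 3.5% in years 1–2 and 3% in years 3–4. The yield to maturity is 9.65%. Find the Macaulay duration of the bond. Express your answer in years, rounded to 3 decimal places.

3.778 years

Periodic yield y = 0.0965. Discount each cash flow and weight by its year:
  t   CF        PV=CF/(1+0.0965)^t    t·PV
  1     1,750.00     1,595.9872     1,595.9872
  2     1,750.00     1,455.5287     2,911.0574
  3     1,500.00     1,137.7985     3,413.3955
  4    51,500.00    35,626.4611   142,505.8446
  Σ                 39,815.7756   150,426.2847
Price P = Σ PV = 39,815.7756.
Macaulay duration = Σ(t·PV) / P = 150,426.2847 / 39,815.7756 = 3.77806 years.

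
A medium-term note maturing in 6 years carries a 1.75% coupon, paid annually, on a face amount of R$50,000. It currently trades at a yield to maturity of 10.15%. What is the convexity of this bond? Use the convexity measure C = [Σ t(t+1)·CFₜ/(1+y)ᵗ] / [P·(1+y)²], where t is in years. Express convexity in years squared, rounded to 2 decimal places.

With y = 0.1015:
  t   CF        PV=CF/(1+0.1015)^t    t·PV        t(t+1)·PV
  1       875.00       794.3713       794.3713       1,588.7426
  2       875.00       721.1723     1,442.3446       4,327.0339
  3       875.00       654.7184     1,964.1552       7,856.6208
  4       875.00       594.3880     2,377.5521      11,887.7604
  5       875.00       539.6169     2,698.0845      16,188.5071
  6    50,875.00    28,483.7663   170,902.5976   1,196,318.1831
  Σ                 31,788.0332   180,179.1053   1,238,166.8480
P = 31,788.0332.
Convexity = Σ t(t+1)·PV / [P·(1+y)²] = 1,238,166.8480 / (31,788.0332 × 1.213302) = 32.10307.

32.10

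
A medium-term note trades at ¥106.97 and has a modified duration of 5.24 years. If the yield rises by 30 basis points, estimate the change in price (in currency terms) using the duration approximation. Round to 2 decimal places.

-¥1.68

Duration approximation: ΔP/P ≈ -D_mod · Δy = -5.24 × (+0.003) = -0.015720.
ΔP ≈ 106.97 × (-0.015720) = -1.6815684.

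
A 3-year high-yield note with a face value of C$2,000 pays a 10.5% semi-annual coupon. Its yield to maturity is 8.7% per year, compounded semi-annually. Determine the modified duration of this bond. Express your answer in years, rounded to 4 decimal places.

Periodic yield y = 0.0435. First find Macaulay duration:
  t   CF        PV=CF/(1+0.0435)^t    t·PV
  1       105.00       100.6229       100.6229
  2       105.00        96.4283       192.8565
  3       105.00        92.4085       277.2255
  4       105.00        88.5563       354.2252
  5       105.00        84.8647       424.3235
  6     2,105.00     1,630.4121     9,782.4724
  Σ                  2,093.2927    11,131.7260
P = 2,093.2927; Macaulay duration = 11,131.7260 / 2,093.2927 = 5.31781 half-year periods = 2.65890 years.
Modified duration = D_Mac / (1 + y) = 2.65890 / 1.0435 = 2.54806 years.

2.5481 years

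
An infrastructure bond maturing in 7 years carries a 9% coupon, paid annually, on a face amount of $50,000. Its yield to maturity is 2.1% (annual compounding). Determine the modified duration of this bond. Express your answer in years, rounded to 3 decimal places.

Periodic yield y = 0.021. First find Macaulay duration:
  t   CF        PV=CF/(1+0.021)^t    t·PV
  1     4,500.00     4,407.4437     4,407.4437
  2     4,500.00     4,316.7911     8,633.5821
  3     4,500.00     4,228.0030    12,684.0090
  4     4,500.00     4,141.0411    16,564.1646
  5     4,500.00     4,055.8679    20,279.3396
  6     4,500.00     3,972.4465    23,834.6792
  7    54,500.00    47,121.1963   329,848.3741
  Σ                 72,242.7897   416,251.5923
P = 72,242.7897; Macaulay duration = 416,251.5923 / 72,242.7897 = 5.76184 years.
Modified duration = D_Mac / (1 + y) = 5.76184 / 1.021 = 5.64333 years.

5.643 years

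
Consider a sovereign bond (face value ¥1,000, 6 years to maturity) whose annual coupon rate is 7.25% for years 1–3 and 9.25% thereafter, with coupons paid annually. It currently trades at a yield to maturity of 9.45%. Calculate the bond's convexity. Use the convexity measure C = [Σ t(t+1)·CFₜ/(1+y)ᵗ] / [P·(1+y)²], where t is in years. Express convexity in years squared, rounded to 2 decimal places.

With y = 0.0945:
  t   CF        PV=CF/(1+0.0945)^t    t·PV        t(t+1)·PV
  1        72.50        66.2403        66.2403         132.4806
  2        72.50        60.5211       121.0421         363.1263
  3        72.50        55.2956       165.8869         663.5474
  4        92.50        64.4583       257.8331       1,289.1655
  5        92.50        58.8929       294.4645       1,766.7868
  6     1,092.50       635.5165     3,813.0992      26,691.6942
  Σ                    940.9247     4,718.5660      30,906.8008
P = 940.9247.
Convexity = Σ t(t+1)·PV / [P·(1+y)²] = 30,906.8008 / (940.9247 × 1.197930) = 27.42001.

27.42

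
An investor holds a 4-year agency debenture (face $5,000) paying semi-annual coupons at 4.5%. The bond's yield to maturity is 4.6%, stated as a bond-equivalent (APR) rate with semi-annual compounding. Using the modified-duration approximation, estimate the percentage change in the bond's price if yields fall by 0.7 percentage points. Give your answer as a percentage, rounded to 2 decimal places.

Periodic yield y = 0.023. Modified duration first:
  t   CF        PV=CF/(1+0.023)^t    t·PV
  1       112.50       109.9707       109.9707
  2       112.50       107.4982       214.9964
  3       112.50       105.0813       315.2440
  4       112.50       102.7188       410.8752
  5       112.50       100.4094       502.0470
  6       112.50        98.1519       588.9114
  7       112.50        95.9452       671.6161
  8     5,112.50     4,262.1453    34,097.1624
  Σ                  4,981.9208    36,910.8233
P = 4,981.9208; D_Mac = 7.40895 half-year periods = 3.70448 yrs; D_mod = 3.70448/(1+0.023) = 3.62119 yrs.
ΔP/P ≈ -D_mod · Δy = -3.62119 × (-0.007) = +0.025348 = +2.5348%.

+2.53%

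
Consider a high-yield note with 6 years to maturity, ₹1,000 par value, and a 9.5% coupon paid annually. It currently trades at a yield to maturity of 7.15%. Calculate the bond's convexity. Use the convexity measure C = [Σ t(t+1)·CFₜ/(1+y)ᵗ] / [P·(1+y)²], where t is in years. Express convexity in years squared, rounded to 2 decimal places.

27.78

With y = 0.0715:
  t   CF        PV=CF/(1+0.0715)^t    t·PV        t(t+1)·PV
  1        95.00        88.6608        88.6608         177.3215
  2        95.00        82.7445       165.4890         496.4671
  3        95.00        77.2231       231.6692         926.6769
  4        95.00        72.0701       288.2803       1,441.4013
  5        95.00        67.2609       336.3045       2,017.8273
  6     1,095.00       723.5375     4,341.2252      30,388.5765
  Σ                  1,111.4969     5,451.6290      35,448.2706
P = 1,111.4969.
Convexity = Σ t(t+1)·PV / [P·(1+y)²] = 35,448.2706 / (1,111.4969 × 1.148112) = 27.77810.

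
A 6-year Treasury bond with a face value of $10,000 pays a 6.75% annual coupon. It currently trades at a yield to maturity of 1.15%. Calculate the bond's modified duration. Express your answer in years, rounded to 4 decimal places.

Periodic yield y = 0.0115. First find Macaulay duration:
  t   CF        PV=CF/(1+0.0115)^t    t·PV
  1       675.00       667.3258       667.3258
  2       675.00       659.7388     1,319.4775
  3       675.00       652.2380     1,956.7141
  4       675.00       644.8226     2,579.2902
  5       675.00       637.4914     3,187.4571
  6    10,675.00     9,967.1860    59,803.1158
  Σ                 13,228.8025    69,513.3804
P = 13,228.8025; Macaulay duration = 69,513.3804 / 13,228.8025 = 5.25470 years.
Modified duration = D_Mac / (1 + y) = 5.25470 / 1.0115 = 5.19496 years.

5.1950 years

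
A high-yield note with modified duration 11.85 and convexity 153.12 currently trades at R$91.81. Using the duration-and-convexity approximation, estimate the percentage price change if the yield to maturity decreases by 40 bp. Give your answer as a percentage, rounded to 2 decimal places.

+4.86%

Duration effect: -D_mod·Δy = -11.85 × (-0.004) = +0.047400
Convexity effect: ½·C·(Δy)² = 0.5 × 153.12 × (-0.004)² = +0.00122496
ΔP/P ≈ +0.047400 + 0.00122496 = +0.04862496
= +4.862496%.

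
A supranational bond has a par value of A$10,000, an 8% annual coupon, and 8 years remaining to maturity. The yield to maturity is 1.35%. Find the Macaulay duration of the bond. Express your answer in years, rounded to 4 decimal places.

Periodic yield y = 0.0135. Discount each cash flow and weight by its year:
  t   CF        PV=CF/(1+0.0135)^t    t·PV
  1       800.00       789.3439       789.3439
  2       800.00       778.8297     1,557.6593
  3       800.00       768.4555     2,305.3665
  4       800.00       758.2195     3,032.8782
  5       800.00       748.1199     3,740.5996
  6       800.00       738.1548     4,428.9290
  7       800.00       728.3225     5,098.2574
  8    10,800.00     9,701.3848    77,611.0785
  Σ                 15,010.8306    98,564.1123
Price P = Σ PV = 15,010.8306.
Macaulay duration = Σ(t·PV) / P = 98,564.1123 / 15,010.8306 = 6.56620 years.

6.5662 years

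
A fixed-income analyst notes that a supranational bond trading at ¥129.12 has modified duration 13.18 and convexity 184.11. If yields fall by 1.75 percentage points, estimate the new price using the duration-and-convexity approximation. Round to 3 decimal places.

Duration effect: -D_mod·Δy = -13.18 × (-0.0175) = +0.230650
Convexity effect: ½·C·(Δy)² = 0.5 × 184.11 × (-0.0175)² = +0.02819184375
ΔP/P ≈ +0.230650 + 0.02819184375 = +0.25884184375
New price ≈ 129.12 × (1 + 0.25884184375) = 162.541658865.

¥162.542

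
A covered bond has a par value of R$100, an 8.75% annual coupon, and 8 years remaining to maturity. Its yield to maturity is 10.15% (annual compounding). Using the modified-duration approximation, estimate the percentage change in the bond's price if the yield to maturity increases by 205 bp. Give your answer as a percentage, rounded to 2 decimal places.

-11.15%

Periodic yield y = 0.1015. Modified duration first:
  t   CF        PV=CF/(1+0.1015)^t    t·PV
  1         8.75         7.9437         7.9437
  2         8.75         7.2117        14.4234
  3         8.75         6.5472        19.6416
  4         8.75         5.9439        23.7755
  5         8.75         5.3962        26.9808
  6         8.75         4.8989        29.3936
  7         8.75         4.4475        31.1325
  8       108.75        50.1826       401.4609
  Σ                     92.5717       554.7521
P = 92.5717; D_Mac = 5.99267 yrs; D_mod = 5.99267/(1+0.1015) = 5.44047 yrs.
ΔP/P ≈ -D_mod · Δy = -5.44047 × (+0.0205) = -0.111530 = -11.1530%.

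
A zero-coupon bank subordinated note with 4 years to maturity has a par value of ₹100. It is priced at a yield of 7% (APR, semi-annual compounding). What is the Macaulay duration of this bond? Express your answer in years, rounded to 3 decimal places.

A zero-coupon bond has a single cash flow at maturity, so its Macaulay duration equals its maturity: 4 years.
(Equivalently: 8 semi-annual periods ÷ 2 = 4 years.)

4.000 years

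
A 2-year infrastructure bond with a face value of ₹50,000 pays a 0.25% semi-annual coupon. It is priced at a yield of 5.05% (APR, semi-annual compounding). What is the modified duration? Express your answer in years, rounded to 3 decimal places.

Periodic yield y = 0.02525. First find Macaulay duration:
  t   CF        PV=CF/(1+0.02525)^t    t·PV
  1        62.50        60.9607        60.9607
  2        62.50        59.4594       118.9188
  3        62.50        57.9950       173.9851
  4    50,062.50    45,309.9332   181,239.7327
  Σ                 45,488.3483   181,593.5972
P = 45,488.3483; Macaulay duration = 181,593.5972 / 45,488.3483 = 3.99209 half-year periods = 1.99605 years.
Modified duration = D_Mac / (1 + y) = 1.99605 / 1.02525 = 1.94689 years.

1.947 years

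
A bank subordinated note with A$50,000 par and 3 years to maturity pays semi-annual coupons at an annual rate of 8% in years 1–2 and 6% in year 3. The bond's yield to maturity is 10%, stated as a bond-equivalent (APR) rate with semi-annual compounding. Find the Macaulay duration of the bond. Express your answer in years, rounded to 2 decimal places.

2.72 years

Periodic yield y = 0.05. Discount each cash flow and weight by its period:
  t   CF        PV=CF/(1+0.05)^t    t·PV
  1     2,000.00     1,904.7619     1,904.7619
  2     2,000.00     1,814.0590     3,628.1179
  3     2,000.00     1,727.6752     5,183.0256
  4     2,000.00     1,645.4049     6,581.6198
  5     1,500.00     1,175.2892     5,876.4462
  6    51,500.00    38,430.0929   230,580.5576
  Σ                 46,697.2832   253,754.5290
Price P = Σ PV = 46,697.2832.
Macaulay duration = Σ(t·PV) / P = 253,754.5290 / 46,697.2832 = 5.43403 half-year periods.
In years: 5.43403 / 2 = 2.71702 years.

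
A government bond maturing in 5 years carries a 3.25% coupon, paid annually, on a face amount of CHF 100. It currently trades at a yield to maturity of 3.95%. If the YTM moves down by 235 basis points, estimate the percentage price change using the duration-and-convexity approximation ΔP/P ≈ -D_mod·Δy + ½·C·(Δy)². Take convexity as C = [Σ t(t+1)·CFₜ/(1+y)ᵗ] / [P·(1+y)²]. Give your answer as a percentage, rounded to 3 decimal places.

With y = 0.0395:
  t   CF        PV=CF/(1+0.0395)^t    t·PV        t(t+1)·PV
  1         3.25         3.1265         3.1265           6.2530
  2         3.25         3.0077         6.0154          18.0462
  3         3.25         2.8934         8.6802          34.7209
  4         3.25         2.7835        11.1339          55.6693
  5       103.25        85.0683       425.3413       2,552.0480
  Σ                     96.8793       454.2973       2,666.7374
P = 96.8793; D_Mac = 4.68931 yrs; D_mod = 4.51112 yrs; C = 25.47417.
Duration effect: -4.51112 × (-0.0235) = +0.106011
Convexity effect: 0.5 × 25.47417 × (-0.0235)² = +0.0070341
ΔP/P ≈ +0.106011 + 0.0070341 = +0.113045 = +11.3045%.

+11.305%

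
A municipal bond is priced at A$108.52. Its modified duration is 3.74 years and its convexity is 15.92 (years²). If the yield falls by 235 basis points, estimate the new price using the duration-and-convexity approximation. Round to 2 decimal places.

A$118.53

Duration effect: -D_mod·Δy = -3.74 × (-0.0235) = +0.087890
Convexity effect: ½·C·(Δy)² = 0.5 × 15.92 × (-0.0235)² = +0.00439591
ΔP/P ≈ +0.087890 + 0.00439591 = +0.09228591
New price ≈ 108.52 × (1 + 0.09228591) = 118.5348669532.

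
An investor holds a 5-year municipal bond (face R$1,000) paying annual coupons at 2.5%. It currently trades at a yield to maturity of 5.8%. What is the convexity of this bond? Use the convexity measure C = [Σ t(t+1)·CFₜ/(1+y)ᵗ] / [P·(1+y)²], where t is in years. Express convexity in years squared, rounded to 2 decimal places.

24.96

With y = 0.058:
  t   CF        PV=CF/(1+0.058)^t    t·PV        t(t+1)·PV
  1        25.00        23.6295        23.6295          47.2590
  2        25.00        22.3341        44.6682         134.0047
  3        25.00        21.1097        63.3292         253.3170
  4        25.00        19.9525        79.8100         399.0500
  5     1,025.00       773.2066     3,866.0328      23,196.1966
  Σ                    860.2324     4,077.4697      24,029.8272
P = 860.2324.
Convexity = Σ t(t+1)·PV / [P·(1+y)²] = 24,029.8272 / (860.2324 × 1.119364) = 24.95534.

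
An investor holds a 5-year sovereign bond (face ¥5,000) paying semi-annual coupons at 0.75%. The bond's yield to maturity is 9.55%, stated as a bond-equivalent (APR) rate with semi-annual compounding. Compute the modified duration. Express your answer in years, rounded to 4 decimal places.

4.6682 years

Periodic yield y = 0.04775. First find Macaulay duration:
  t   CF        PV=CF/(1+0.04775)^t    t·PV
  1        18.75        17.8955        17.8955
  2        18.75        17.0799        34.1598
  3        18.75        16.3015        48.9046
  4        18.75        15.5586        62.2344
  5        18.75        14.8495        74.2477
  6        18.75        14.1728        85.0367
  7        18.75        13.5269        94.6881
  8        18.75        12.9104       103.2833
  9        18.75        12.3220       110.8983
  10    5,018.75     3,147.8851    31,478.8507
  Σ                  3,282.5023    32,110.1991
P = 3,282.5023; Macaulay duration = 32,110.1991 / 3,282.5023 = 9.78223 half-year periods = 4.89112 years.
Modified duration = D_Mac / (1 + y) = 4.89112 / 1.04775 = 4.66821 years.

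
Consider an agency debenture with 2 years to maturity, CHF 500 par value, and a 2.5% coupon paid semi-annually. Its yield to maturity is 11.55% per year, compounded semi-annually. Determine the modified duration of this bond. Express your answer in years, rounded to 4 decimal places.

Periodic yield y = 0.05775. First find Macaulay duration:
  t   CF        PV=CF/(1+0.05775)^t    t·PV
  1         6.25         5.9088         5.9088
  2         6.25         5.5862        11.1723
  3         6.25         5.2812        15.8435
  4       506.25       404.4203     1,617.6810
  Σ                    421.1964     1,650.6057
P = 421.1964; Macaulay duration = 1,650.6057 / 421.1964 = 3.91885 half-year periods = 1.95943 years.
Modified duration = D_Mac / (1 + y) = 1.95943 / 1.05775 = 1.85245 years.

1.8524 years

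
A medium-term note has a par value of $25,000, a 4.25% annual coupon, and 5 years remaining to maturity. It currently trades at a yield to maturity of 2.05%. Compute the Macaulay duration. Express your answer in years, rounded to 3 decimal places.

Periodic yield y = 0.0205. Discount each cash flow and weight by its year:
  t   CF        PV=CF/(1+0.0205)^t    t·PV
  1     1,062.50     1,041.1563     1,041.1563
  2     1,062.50     1,020.2413     2,040.4827
  3     1,062.50       999.7465     2,999.2396
  4     1,062.50       979.6634     3,918.6538
  5    26,062.50    23,547.8373   117,739.1867
  Σ                 27,588.6450   127,738.7191
Price P = Σ PV = 27,588.6450.
Macaulay duration = Σ(t·PV) / P = 127,738.7191 / 27,588.6450 = 4.63012 years.

4.630 years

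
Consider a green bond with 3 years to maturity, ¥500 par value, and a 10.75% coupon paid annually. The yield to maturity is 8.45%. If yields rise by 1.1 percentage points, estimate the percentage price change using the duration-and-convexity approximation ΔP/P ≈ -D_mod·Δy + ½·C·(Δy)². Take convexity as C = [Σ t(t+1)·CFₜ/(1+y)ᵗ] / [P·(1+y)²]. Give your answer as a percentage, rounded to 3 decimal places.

-2.711%

With y = 0.0845:
  t   CF        PV=CF/(1+0.0845)^t    t·PV        t(t+1)·PV
  1        53.75        49.5620        49.5620          99.1240
  2        53.75        45.7003        91.4007         274.2020
  3       553.75       434.1353     1,302.4058       5,209.6232
  Σ                    529.3976     1,443.3685       5,582.9493
P = 529.3976; D_Mac = 2.72644 yrs; D_mod = 2.51400 yrs; C = 8.96649.
Duration effect: -2.51400 × (+0.011) = -0.027654
Convexity effect: 0.5 × 8.96649 × (0.011)² = +0.0005425
ΔP/P ≈ -0.027654 + 0.0005425 = -0.027112 = -2.7112%.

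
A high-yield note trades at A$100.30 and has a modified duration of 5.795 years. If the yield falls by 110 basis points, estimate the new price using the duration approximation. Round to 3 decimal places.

A$106.694

Duration approximation: ΔP/P ≈ -D_mod · Δy = -5.795 × (-0.011) = +0.063745.
New price ≈ 100.30 × (1 + 0.063745) = 106.6936235.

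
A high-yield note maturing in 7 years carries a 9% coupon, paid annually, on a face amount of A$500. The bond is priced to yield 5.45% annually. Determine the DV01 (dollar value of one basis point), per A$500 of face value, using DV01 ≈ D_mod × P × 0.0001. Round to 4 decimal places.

A$0.3210

Periodic yield y = 0.0545.
  t   CF        PV=CF/(1+0.0545)^t    t·PV
  1        45.00        42.6743        42.6743
  2        45.00        40.4687        80.9374
  3        45.00        38.3772       115.1315
  4        45.00        36.3937       145.5748
  5        45.00        34.5128       172.5638
  6        45.00        32.7290       196.3741
  7       545.00       375.8983     2,631.2884
  Σ                    601.0539     3,384.5442
P = 601.0539; D_Mac = 5.63102 yrs; D_mod = 5.33999 yrs.
DV01 ≈ 5.33999 × 601.0539 × 0.0001 = 0.320962.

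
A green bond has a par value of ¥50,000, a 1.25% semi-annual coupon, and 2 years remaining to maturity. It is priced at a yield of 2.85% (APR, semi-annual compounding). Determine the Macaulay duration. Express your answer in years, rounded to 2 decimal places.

1.98 years

Periodic yield y = 0.01425. Discount each cash flow and weight by its period:
  t   CF        PV=CF/(1+0.01425)^t    t·PV
  1       312.50       308.1094       308.1094
  2       312.50       303.7806       607.5611
  3       312.50       299.5125       898.5375
  4    50,312.50    47,544.0126   190,176.0503
  Σ                 48,455.4151   191,990.2585
Price P = Σ PV = 48,455.4151.
Macaulay duration = Σ(t·PV) / P = 191,990.2585 / 48,455.4151 = 3.96220 half-year periods.
In years: 3.96220 / 2 = 1.98110 years.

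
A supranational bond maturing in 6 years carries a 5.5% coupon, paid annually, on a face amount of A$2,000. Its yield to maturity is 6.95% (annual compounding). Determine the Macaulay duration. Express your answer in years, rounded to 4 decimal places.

5.2396 years

Periodic yield y = 0.0695. Discount each cash flow and weight by its year:
  t   CF        PV=CF/(1+0.0695)^t    t·PV
  1       110.00       102.8518       102.8518
  2       110.00        96.1681       192.3362
  3       110.00        89.9188       269.7563
  4       110.00        84.0755       336.3021
  5       110.00        78.6120       393.0599
  6     2,110.00     1,409.9306     8,459.5833
  Σ                  1,861.5567     9,753.8896
Price P = Σ PV = 1,861.5567.
Macaulay duration = Σ(t·PV) / P = 9,753.8896 / 1,861.5567 = 5.23964 years.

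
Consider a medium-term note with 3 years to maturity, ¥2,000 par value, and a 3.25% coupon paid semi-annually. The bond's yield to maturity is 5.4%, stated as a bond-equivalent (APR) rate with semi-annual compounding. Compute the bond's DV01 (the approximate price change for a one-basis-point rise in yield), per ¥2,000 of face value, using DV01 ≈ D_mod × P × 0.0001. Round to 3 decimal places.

Periodic yield y = 0.027.
  t   CF        PV=CF/(1+0.027)^t    t·PV
  1        32.50        31.6456        31.6456
  2        32.50        30.8136        61.6272
  3        32.50        30.0035        90.0105
  4        32.50        29.2147       116.8588
  5        32.50        28.4467       142.2333
  6     2,032.50     1,732.2393    10,393.4359
  Σ                  1,882.3634    10,835.8113
P = 1,882.3634; D_Mac = 5.75649 half-year periods = 2.87825 yrs; D_mod = 2.80258 yrs.
DV01 ≈ 2.80258 × 1,882.3634 × 0.0001 = 0.527547.

¥0.528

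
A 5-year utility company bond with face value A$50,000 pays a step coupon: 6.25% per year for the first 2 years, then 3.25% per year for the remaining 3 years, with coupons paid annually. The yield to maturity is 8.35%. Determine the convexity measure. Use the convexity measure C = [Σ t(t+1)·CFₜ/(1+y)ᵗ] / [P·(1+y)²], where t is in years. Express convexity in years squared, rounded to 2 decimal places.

With y = 0.0835:
  t   CF        PV=CF/(1+0.0835)^t    t·PV        t(t+1)·PV
  1     3,125.00     2,884.1717     2,884.1717       5,768.3433
  2     3,125.00     2,661.9028     5,323.8056      15,971.4167
  3     1,625.00     1,277.5168     3,832.5504      15,330.2015
  4     1,625.00     1,179.0649     4,716.2595      23,581.2976
  5    51,625.00    34,571.2821   172,856.4107   1,037,138.4640
  Σ                 42,573.9383   189,613.1978   1,097,789.7232
P = 42,573.9383.
Convexity = Σ t(t+1)·PV / [P·(1+y)²] = 1,097,789.7232 / (42,573.9383 × 1.173972) = 21.96431.

21.96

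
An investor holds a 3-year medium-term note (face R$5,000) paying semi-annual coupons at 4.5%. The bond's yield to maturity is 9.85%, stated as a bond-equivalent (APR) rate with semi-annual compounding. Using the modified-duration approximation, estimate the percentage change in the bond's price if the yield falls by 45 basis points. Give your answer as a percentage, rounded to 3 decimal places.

+1.212%

Periodic yield y = 0.04925. Modified duration first:
  t   CF        PV=CF/(1+0.04925)^t    t·PV
  1       112.50       107.2194       107.2194
  2       112.50       102.1867       204.3735
  3       112.50        97.3903       292.1708
  4       112.50        92.8189       371.2758
  5       112.50        88.4622       442.3109
  6     5,112.50     3,831.4173    22,988.5037
  Σ                  4,319.4949    24,405.8541
P = 4,319.4949; D_Mac = 5.65016 half-year periods = 2.82508 yrs; D_mod = 2.82508/(1+0.04925) = 2.69248 yrs.
ΔP/P ≈ -D_mod · Δy = -2.69248 × (-0.0045) = +0.012116 = +1.2116%.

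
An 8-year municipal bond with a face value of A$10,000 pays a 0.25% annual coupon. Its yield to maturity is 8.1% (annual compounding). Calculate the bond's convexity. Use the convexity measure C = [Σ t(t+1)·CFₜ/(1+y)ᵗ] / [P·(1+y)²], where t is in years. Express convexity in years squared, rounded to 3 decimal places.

With y = 0.081:
  t   CF        PV=CF/(1+0.081)^t    t·PV        t(t+1)·PV
  1        25.00        23.1267        23.1267          46.2535
  2        25.00        21.3938        42.7877         128.3630
  3        25.00        19.7908        59.3723         237.4894
  4        25.00        18.3078        73.2314         366.1569
  5        25.00        16.9360        84.6801         508.0808
  6        25.00        15.6670        94.0020         658.0140
  7        25.00        14.4931       101.4514         811.6115
  8    10,025.00     5,376.2423    43,009.9380     387,089.4421
  Σ                  5,505.9575    43,488.5897     389,845.4112
P = 5,505.9575.
Convexity = Σ t(t+1)·PV / [P·(1+y)²] = 389,845.4112 / (5,505.9575 × 1.168561) = 60.59101.

60.591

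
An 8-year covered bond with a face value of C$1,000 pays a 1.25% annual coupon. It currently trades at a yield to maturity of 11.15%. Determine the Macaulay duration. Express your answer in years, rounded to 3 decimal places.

7.475 years

Periodic yield y = 0.1115. Discount each cash flow and weight by its year:
  t   CF        PV=CF/(1+0.1115)^t    t·PV
  1        12.50        11.2461        11.2461
  2        12.50        10.1179        20.2358
  3        12.50         9.1029        27.3088
  4        12.50         8.1898        32.7591
  5        12.50         7.3682        36.8411
  6        12.50         6.6291        39.7745
  7        12.50         5.9641        41.7486
  8     1,012.50       434.6296     3,477.0368
  Σ                    493.2477     3,686.9508
Price P = Σ PV = 493.2477.
Macaulay duration = Σ(t·PV) / P = 3,686.9508 / 493.2477 = 7.47485 years.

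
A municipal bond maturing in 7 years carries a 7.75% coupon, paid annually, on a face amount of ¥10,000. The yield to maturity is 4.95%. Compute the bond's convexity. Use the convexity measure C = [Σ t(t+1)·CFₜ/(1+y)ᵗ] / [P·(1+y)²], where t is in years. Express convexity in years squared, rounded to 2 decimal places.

With y = 0.0495:
  t   CF        PV=CF/(1+0.0495)^t    t·PV        t(t+1)·PV
  1       775.00       738.4469       738.4469       1,476.8938
  2       775.00       703.6178     1,407.2356       4,221.7068
  3       775.00       670.4314     2,011.2943       8,045.1773
  4       775.00       638.8103     2,555.2413      12,776.2066
  5       775.00       608.6806     3,043.4032      18,260.4192
  6       775.00       579.9720     3,479.8321      24,358.8250
  7    10,775.00     7,683.1653    53,782.1573     430,257.2582
  Σ                 11,623.1244    67,017.6107     499,396.4869
P = 11,623.1244.
Convexity = Σ t(t+1)·PV / [P·(1+y)²] = 499,396.4869 / (11,623.1244 × 1.101450) = 39.00836.

39.01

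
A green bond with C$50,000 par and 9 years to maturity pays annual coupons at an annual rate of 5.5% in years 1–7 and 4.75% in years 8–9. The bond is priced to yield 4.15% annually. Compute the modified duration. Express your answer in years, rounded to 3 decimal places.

Periodic yield y = 0.0415. First find Macaulay duration:
  t   CF        PV=CF/(1+0.0415)^t    t·PV
  1     2,750.00     2,640.4225     2,640.4225
  2     2,750.00     2,535.2112     5,070.4224
  3     2,750.00     2,434.1922     7,302.5767
  4     2,750.00     2,337.1985     9,348.7940
  5     2,750.00     2,244.0696    11,220.3480
  6     2,750.00     2,154.6516    12,927.9094
  7     2,750.00     2,068.7965    14,481.5755
  8     2,375.00     1,715.4949    13,723.9588
  9    52,375.00    36,323.7408   326,913.6668
  Σ                 54,453.7777   403,629.6740
P = 54,453.7777; Macaulay duration = 403,629.6740 / 54,453.7777 = 7.41234 years.
Modified duration = D_Mac / (1 + y) = 7.41234 / 1.0415 = 7.11698 years.

7.117 years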